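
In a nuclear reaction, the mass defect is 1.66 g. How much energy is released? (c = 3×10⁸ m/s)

Convert mass defect: Δm = 1.66 g = 0.00166 kg
E = Δm·c² = 0.00166 × (3×10⁸)²
= 0.00166 × 9×10¹⁶ = 1.494×10¹⁴ J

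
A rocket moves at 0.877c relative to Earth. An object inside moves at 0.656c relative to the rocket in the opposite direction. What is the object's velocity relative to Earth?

Object's velocity in rocket frame is u' = -0.656c
u = (u' + v)/(1 + u'v/c²) = (v - 0.656)/(1 - 0.656·v/c²)
Numerator: 0.877 - 0.656 = 0.221
Denominator: 1 - 0.575312 = 0.424688
u = 0.221/0.424688 = 0.5204c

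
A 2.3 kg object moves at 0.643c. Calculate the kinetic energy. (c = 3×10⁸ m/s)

γ = 1/√(1 - 0.643²) = 1.3057
γ - 1 = 0.3057
KE = (γ-1)mc² = 0.3057 × 2.3 × (3×10⁸)² = 6.328×10¹⁶ J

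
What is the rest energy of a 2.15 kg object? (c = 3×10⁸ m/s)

c² = (3×10⁸)² = 9.000×10¹⁶ m²/s²
E₀ = mc² = 2.15 × 9.000×10¹⁶ = 1.935×10¹⁷ J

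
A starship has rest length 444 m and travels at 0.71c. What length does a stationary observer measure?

Proper length L₀ = 444 m
γ = 1/√(1 - 0.71²) = 1.420
L = L₀/γ = 444/1.420 = 312.7 m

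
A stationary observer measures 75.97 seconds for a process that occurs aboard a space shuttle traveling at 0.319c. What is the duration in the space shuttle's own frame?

Dilated time Δt = 75.97 seconds
γ = 1/√(1 - 0.319²) = 1.0551
Δt₀ = Δt/γ = 75.97/1.0551 = 72.00 seconds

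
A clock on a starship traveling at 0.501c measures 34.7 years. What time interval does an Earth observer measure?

Proper time Δt₀ = 34.7 years
γ = 1/√(1 - 0.501²) = 1.15547
Δt = γΔt₀ = 1.15547 × 34.7 = 40.09 years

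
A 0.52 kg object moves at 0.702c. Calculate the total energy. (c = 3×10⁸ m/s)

γ = 1/√(1 - 0.702²) = 1.404
mc² = 0.52 × (3×10⁸)² = 4.680×10¹⁶ J
E = γmc² = 1.404 × 4.680×10¹⁶ = 6.571×10¹⁶ J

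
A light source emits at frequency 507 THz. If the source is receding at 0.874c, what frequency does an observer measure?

β = v/c = 0.874
(1-β)/(1+β) = 0.126/1.874 = 0.06724
Doppler factor = √(0.06724) = 0.2593
f_obs = 507 × 0.2593 = 131.5 THz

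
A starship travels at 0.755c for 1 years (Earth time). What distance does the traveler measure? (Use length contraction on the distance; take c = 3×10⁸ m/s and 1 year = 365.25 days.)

Earth distance: d = v × t = 0.755c × 1 yr = 7.148×10¹⁵ m
γ = 1.525
d' = d/γ = 7.148×10¹⁵/1.525 = 4.687×10¹⁵ m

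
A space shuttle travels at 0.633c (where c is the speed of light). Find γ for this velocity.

v/c = 0.633, so (v/c)² = 0.400689
1 - (v/c)² = 0.599311
γ = 1/√(0.599311) = 1.292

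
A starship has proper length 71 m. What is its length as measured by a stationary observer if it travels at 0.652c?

Proper length L₀ = 71 m
γ = 1/√(1 - 0.652²) = 1.319
L = L₀/γ = 71/1.319 = 53.83 m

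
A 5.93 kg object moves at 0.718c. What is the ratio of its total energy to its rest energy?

E = γmc², E₀ = mc²
E/E₀ = γ = 1/√(1 - 0.718²) = 1.437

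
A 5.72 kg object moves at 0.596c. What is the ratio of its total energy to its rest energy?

E = γmc², E₀ = mc²
E/E₀ = γ = 1/√(1 - 0.596²) = 1.245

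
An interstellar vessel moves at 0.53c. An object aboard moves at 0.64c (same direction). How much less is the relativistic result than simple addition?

Classical: u' + v = 0.64 + 0.53 = 1.17c
Relativistic: u = (0.64 + 0.53)/(1 + 0.3392) = 1.17/1.3392 = 0.8737c
Difference: 1.17 - 0.8737 = 0.2963c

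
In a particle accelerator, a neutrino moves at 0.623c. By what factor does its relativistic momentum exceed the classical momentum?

p_rel = γmv, p_class = mv
Ratio = γ = 1/√(1 - 0.623²)
= 1/√(0.611871) = 1.278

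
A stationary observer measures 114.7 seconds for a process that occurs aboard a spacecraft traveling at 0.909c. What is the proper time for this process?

Dilated time Δt = 114.7 seconds
γ = 1/√(1 - 0.909²) = 2.399
Δt₀ = Δt/γ = 114.7/2.399 = 47.81 seconds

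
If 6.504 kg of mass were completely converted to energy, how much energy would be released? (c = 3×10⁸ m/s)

Using E = mc²:
c² = (3×10⁸)² = 9×10¹⁶ m²/s²
E = 6.504 × 9×10¹⁶ = 5.854×10¹⁷ J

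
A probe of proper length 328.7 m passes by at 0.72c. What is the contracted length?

Proper length L₀ = 328.7 m
γ = 1/√(1 - 0.72²) = 1.441
L = L₀/γ = 328.7/1.441 = 228.1 m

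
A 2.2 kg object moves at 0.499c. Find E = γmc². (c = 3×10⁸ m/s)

γ = 1/√(1 - 0.499²) = 1.154
mc² = 2.2 × (3×10⁸)² = 1.980×10¹⁷ J
E = γmc² = 1.154 × 1.980×10¹⁷ = 2.285×10¹⁷ J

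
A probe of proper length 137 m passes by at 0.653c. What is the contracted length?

Proper length L₀ = 137 m
γ = 1/√(1 - 0.653²) = 1.320
L = L₀/γ = 137/1.320 = 103.8 m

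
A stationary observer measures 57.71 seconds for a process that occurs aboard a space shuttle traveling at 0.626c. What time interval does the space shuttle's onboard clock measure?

Dilated time Δt = 57.71 seconds
γ = 1/√(1 - 0.626²) = 1.28234
Δt₀ = Δt/γ = 57.71/1.28234 = 45.00 seconds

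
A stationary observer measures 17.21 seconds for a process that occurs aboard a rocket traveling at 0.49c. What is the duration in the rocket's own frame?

Dilated time Δt = 17.21 seconds
γ = 1/√(1 - 0.49²) = 1.147
Δt₀ = Δt/γ = 17.21/1.147 = 15.00 seconds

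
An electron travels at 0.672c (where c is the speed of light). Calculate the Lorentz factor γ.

v/c = 0.672, so (v/c)² = 0.451584
1 - (v/c)² = 0.548416
γ = 1/√(0.548416) = 1.350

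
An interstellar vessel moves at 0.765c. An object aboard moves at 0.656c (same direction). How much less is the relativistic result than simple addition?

Classical: u' + v = 0.656 + 0.765 = 1.421c
Relativistic: u = (0.656 + 0.765)/(1 + 0.50184) = 1.421/1.50184 = 0.9462c
Difference: 1.421 - 0.9462 = 0.4748c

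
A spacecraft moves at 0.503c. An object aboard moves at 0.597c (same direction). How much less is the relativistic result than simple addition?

Classical: u' + v = 0.597 + 0.503 = 1.1c
Relativistic: u = (0.597 + 0.503)/(1 + 0.300291) = 1.1/1.300291 = 0.8460c
Difference: 1.1 - 0.8460 = 0.2540c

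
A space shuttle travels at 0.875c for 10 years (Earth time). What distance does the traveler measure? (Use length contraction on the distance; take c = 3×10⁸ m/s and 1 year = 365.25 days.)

Earth distance: d = v × t = 0.875c × 10 yr = 8.284×10¹⁶ m
γ = 2.066
d' = d/γ = 8.284×10¹⁶/2.066 = 4.010×10¹⁶ m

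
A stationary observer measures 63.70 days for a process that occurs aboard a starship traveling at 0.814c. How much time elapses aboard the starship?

Dilated time Δt = 63.70 days
γ = 1/√(1 - 0.814²) = 1.7216
Δt₀ = Δt/γ = 63.70/1.7216 = 37.00 days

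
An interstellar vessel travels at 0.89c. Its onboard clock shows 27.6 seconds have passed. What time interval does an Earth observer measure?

Proper time Δt₀ = 27.6 seconds
γ = 1/√(1 - 0.89²) = 2.193
Δt = γΔt₀ = 2.193 × 27.6 = 60.53 seconds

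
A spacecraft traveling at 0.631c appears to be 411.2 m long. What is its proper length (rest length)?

Contracted length L = 411.2 m
γ = 1/√(1 - 0.631²) = 1.289
L₀ = γL = 1.289 × 411.2 = 530.0 m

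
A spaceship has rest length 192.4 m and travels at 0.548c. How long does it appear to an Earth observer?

Proper length L₀ = 192.4 m
γ = 1/√(1 - 0.548²) = 1.1955
L = L₀/γ = 192.4/1.1955 = 160.9 m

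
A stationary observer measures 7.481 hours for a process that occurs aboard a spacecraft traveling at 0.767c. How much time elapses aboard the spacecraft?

Dilated time Δt = 7.481 hours
γ = 1/√(1 - 0.767²) = 1.5585
Δt₀ = Δt/γ = 7.481/1.5585 = 4.800 hours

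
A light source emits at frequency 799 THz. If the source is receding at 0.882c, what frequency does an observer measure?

β = v/c = 0.882
(1-β)/(1+β) = 0.118/1.882 = 0.06270
Doppler factor = √(0.06270) = 0.2504
f_obs = 799 × 0.2504 = 200.1 THz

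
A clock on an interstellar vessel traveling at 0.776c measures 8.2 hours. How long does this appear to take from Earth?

Proper time Δt₀ = 8.2 hours
γ = 1/√(1 - 0.776²) = 1.585
Δt = γΔt₀ = 1.585 × 8.2 = 13.00 hours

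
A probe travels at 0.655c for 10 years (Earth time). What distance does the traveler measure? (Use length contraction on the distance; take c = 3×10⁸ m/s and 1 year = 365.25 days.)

Earth distance: d = v × t = 0.655c × 10 yr = 6.2011×10¹⁶ m
γ = 1.3234
d' = d/γ = 6.2011×10¹⁶/1.3234 = 4.686×10¹⁶ m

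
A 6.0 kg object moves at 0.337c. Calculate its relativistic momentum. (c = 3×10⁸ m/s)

γ = 1/√(1 - 0.337²) = 1.0621
v = 0.337 × 3×10⁸ = 1.011×10⁸ m/s
p = γmv = 1.0621 × 6.0 × 1.011×10⁸ = 6.443×10⁸ kg·m/s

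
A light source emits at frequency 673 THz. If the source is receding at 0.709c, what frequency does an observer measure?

β = v/c = 0.709
(1-β)/(1+β) = 0.291/1.709 = 0.17028
Doppler factor = √(0.17028) = 0.4126
f_obs = 673 × 0.4126 = 277.7 THz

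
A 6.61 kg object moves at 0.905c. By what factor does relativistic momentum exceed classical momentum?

p_rel = γmv, p_class = mv
Ratio = γ = 1/√(1 - 0.905²) = 2.351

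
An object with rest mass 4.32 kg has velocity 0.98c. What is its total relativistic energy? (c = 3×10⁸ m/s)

γ = 1/√(1 - 0.98²) = 5.025
mc² = 4.32 × (3×10⁸)² = 3.888×10¹⁷ J
E = γmc² = 5.025 × 3.888×10¹⁷ = 1.954×10¹⁸ J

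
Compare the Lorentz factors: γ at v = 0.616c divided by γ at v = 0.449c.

γ₁ = 1/√(1 - 0.616²) = 1.269
γ₂ = 1/√(1 - 0.449²) = 1.119
γ₁/γ₂ = 1.269/1.119 = 1.134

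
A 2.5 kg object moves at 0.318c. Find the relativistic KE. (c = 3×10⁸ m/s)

γ = 1/√(1 - 0.318²) = 1.05475
γ - 1 = 0.05475
KE = (γ-1)mc² = 0.05475 × 2.5 × (3×10⁸)² = 1.232×10¹⁶ J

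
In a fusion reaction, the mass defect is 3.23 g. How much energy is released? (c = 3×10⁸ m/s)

Convert mass defect: Δm = 3.23 g = 0.00323 kg
E = Δm·c² = 0.00323 × (3×10⁸)²
= 0.00323 × 9×10¹⁶ = 2.907×10¹⁴ J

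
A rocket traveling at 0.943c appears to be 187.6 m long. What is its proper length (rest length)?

Contracted length L = 187.6 m
γ = 1/√(1 - 0.943²) = 3.005
L₀ = γL = 3.005 × 187.6 = 563.7 m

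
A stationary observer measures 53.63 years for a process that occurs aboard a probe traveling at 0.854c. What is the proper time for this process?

Dilated time Δt = 53.63 years
γ = 1/√(1 - 0.854²) = 1.922
Δt₀ = Δt/γ = 53.63/1.922 = 27.90 years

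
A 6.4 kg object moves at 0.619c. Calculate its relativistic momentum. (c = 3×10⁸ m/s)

γ = 1/√(1 - 0.619²) = 1.273
v = 0.619 × 3×10⁸ = 1.857×10⁸ m/s
p = γmv = 1.273 × 6.4 × 1.857×10⁸ = 1.513×10⁹ kg·m/s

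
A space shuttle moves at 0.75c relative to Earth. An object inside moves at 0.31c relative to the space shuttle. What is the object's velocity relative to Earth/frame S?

u = (u' + v)/(1 + u'v/c²)
Numerator: 0.31 + 0.75 = 1.06
Denominator: 1 + 0.2325 = 1.2325
u = 1.06/1.2325 = 0.8600c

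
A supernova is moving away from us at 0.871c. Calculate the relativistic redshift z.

β = 0.871
(1+β)/(1-β) = 1.871/0.129 = 14.50
√(14.50) = 3.808
z = 3.808 - 1 = 2.808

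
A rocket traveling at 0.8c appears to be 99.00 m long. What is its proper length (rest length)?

Contracted length L = 99.00 m
γ = 1/√(1 - 0.8²) = 1.667
L₀ = γL = 1.667 × 99.00 = 165.0 m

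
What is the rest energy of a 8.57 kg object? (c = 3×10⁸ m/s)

c² = (3×10⁸)² = 9.000×10¹⁶ m²/s²
E₀ = mc² = 8.57 × 9.000×10¹⁶ = 7.713×10¹⁷ J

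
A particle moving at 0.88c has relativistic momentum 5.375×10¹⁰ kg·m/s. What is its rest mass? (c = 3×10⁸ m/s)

γ = 1/√(1 - 0.88²) = 2.1054
v = 0.88 × 3×10⁸ = 2.640×10⁸ m/s
m = p/(γv) = 5.375×10¹⁰/(2.1054 × 2.640×10⁸) = 96.70 kg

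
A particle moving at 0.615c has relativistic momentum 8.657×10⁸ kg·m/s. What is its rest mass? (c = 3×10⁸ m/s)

γ = 1/√(1 - 0.615²) = 1.268
v = 0.615 × 3×10⁸ = 1.845×10⁸ m/s
m = p/(γv) = 8.657×10⁸/(1.268 × 1.845×10⁸) = 3.700 kg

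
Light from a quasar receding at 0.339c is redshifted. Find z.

β = 0.339
(1+β)/(1-β) = 1.339/0.661 = 2.0257
√(2.0257) = 1.4233
z = 1.4233 - 1 = 0.4233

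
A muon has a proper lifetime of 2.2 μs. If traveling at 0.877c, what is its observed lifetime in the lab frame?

Proper lifetime τ₀ = 2.2 μs
γ = 1/√(1 - 0.877²) = 2.0812
τ = γτ₀ = 2.0812 × 2.2 μs = 4.579 μs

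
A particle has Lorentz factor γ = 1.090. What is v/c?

From γ = 1/√(1 - v²/c²):
1/γ² = 1/1.090² = 0.8417
v²/c² = 1 - 0.8417 = 0.1583
v/c = √(0.1583) = 0.3979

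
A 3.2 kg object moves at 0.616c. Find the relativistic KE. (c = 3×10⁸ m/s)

γ = 1/√(1 - 0.616²) = 1.26944
γ - 1 = 0.26944
KE = (γ-1)mc² = 0.26944 × 3.2 × (3×10⁸)² = 7.760×10¹⁶ J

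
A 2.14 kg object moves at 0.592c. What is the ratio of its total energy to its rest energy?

E = γmc², E₀ = mc²
E/E₀ = γ = 1/√(1 - 0.592²) = 1.241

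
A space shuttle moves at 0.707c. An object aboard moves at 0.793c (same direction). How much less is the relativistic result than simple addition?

Classical: u' + v = 0.793 + 0.707 = 1.5c
Relativistic: u = (0.793 + 0.707)/(1 + 0.560651) = 1.5/1.560651 = 0.9611c
Difference: 1.5 - 0.9611 = 0.5389c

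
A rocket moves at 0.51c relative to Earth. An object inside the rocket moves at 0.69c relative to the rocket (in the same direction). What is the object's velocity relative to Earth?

u = (u' + v)/(1 + u'v/c²)
Numerator: 0.69 + 0.51 = 1.2
Denominator: 1 + 0.3519 = 1.3519
u = 1.2/1.3519 = 0.8876c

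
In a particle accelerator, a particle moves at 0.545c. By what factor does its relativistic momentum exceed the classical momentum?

p_rel = γmv, p_class = mv
Ratio = γ = 1/√(1 - 0.545²)
= 1/√(0.702975) = 1.193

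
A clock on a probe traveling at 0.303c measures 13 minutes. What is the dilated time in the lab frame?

Proper time Δt₀ = 13 minutes
γ = 1/√(1 - 0.303²) = 1.049
Δt = γΔt₀ = 1.049 × 13 = 13.64 minutes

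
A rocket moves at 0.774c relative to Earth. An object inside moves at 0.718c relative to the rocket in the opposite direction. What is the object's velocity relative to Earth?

Object's velocity in rocket frame is u' = -0.718c
u = (u' + v)/(1 + u'v/c²) = (v - 0.718)/(1 - 0.718·v/c²)
Numerator: 0.774 - 0.718 = 0.056
Denominator: 1 - 0.555732 = 0.444268
u = 0.056/0.444268 = 0.1261c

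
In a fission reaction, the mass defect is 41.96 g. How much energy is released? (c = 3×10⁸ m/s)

Convert mass defect: Δm = 41.96 g = 0.04196 kg
E = Δm·c² = 0.04196 × (3×10⁸)²
= 0.04196 × 9×10¹⁶ = 3.776×10¹⁵ J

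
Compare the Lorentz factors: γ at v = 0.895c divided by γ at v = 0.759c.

γ₁ = 1/√(1 - 0.895²) = 2.242
γ₂ = 1/√(1 - 0.759²) = 1.536
γ₁/γ₂ = 2.242/1.536 = 1.460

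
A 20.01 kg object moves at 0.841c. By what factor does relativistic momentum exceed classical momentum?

p_rel = γmv, p_class = mv
Ratio = γ = 1/√(1 - 0.841²) = 1.848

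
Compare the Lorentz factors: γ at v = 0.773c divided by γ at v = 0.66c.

γ₁ = 1/√(1 - 0.773²) = 1.576
γ₂ = 1/√(1 - 0.66²) = 1.331
γ₁/γ₂ = 1.576/1.331 = 1.184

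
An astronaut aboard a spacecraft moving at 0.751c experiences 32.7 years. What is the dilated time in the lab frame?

Proper time Δt₀ = 32.7 years
γ = 1/√(1 - 0.751²) = 1.5145
Δt = γΔt₀ = 1.5145 × 32.7 = 49.52 years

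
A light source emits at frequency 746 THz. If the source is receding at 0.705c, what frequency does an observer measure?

β = v/c = 0.705
(1-β)/(1+β) = 0.295/1.705 = 0.17302
Doppler factor = √(0.17302) = 0.4160
f_obs = 746 × 0.4160 = 310.3 THz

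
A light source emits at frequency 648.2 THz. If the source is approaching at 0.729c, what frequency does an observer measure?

β = v/c = 0.729
(1+β)/(1-β) = 1.729/0.271 = 6.380
Doppler factor = √(6.380) = 2.526
f_obs = 648.2 × 2.526 = 1637 THz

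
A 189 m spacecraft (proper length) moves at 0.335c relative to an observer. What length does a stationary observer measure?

Proper length L₀ = 189 m
γ = 1/√(1 - 0.335²) = 1.061
L = L₀/γ = 189/1.061 = 178.1 m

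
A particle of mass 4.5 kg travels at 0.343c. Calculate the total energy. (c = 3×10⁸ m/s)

γ = 1/√(1 - 0.343²) = 1.0646
mc² = 4.5 × (3×10⁸)² = 4.050×10¹⁷ J
E = γmc² = 1.0646 × 4.050×10¹⁷ = 4.312×10¹⁷ J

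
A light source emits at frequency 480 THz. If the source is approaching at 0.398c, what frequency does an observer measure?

β = v/c = 0.398
(1+β)/(1-β) = 1.398/0.602 = 2.322
Doppler factor = √(2.322) = 1.524
f_obs = 480 × 1.524 = 731.5 THz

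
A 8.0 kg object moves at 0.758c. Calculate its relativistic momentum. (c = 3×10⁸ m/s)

γ = 1/√(1 - 0.758²) = 1.533
v = 0.758 × 3×10⁸ = 2.274×10⁸ m/s
p = γmv = 1.533 × 8.0 × 2.274×10⁸ = 2.789×10⁹ kg·m/s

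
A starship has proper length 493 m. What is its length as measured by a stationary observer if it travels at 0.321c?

Proper length L₀ = 493 m
γ = 1/√(1 - 0.321²) = 1.056
L = L₀/γ = 493/1.056 = 466.9 m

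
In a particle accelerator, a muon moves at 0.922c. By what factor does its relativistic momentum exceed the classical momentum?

p_rel = γmv, p_class = mv
Ratio = γ = 1/√(1 - 0.922²)
= 1/√(0.149916) = 2.583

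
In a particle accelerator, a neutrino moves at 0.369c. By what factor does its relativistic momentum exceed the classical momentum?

p_rel = γmv, p_class = mv
Ratio = γ = 1/√(1 - 0.369²)
= 1/√(0.863839) = 1.076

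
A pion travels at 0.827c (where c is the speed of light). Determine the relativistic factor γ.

v/c = 0.827, so (v/c)² = 0.683929
1 - (v/c)² = 0.316071
γ = 1/√(0.316071) = 1.779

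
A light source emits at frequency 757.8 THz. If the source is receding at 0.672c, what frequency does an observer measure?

β = v/c = 0.672
(1-β)/(1+β) = 0.328/1.672 = 0.1962
Doppler factor = √(0.1962) = 0.4429
f_obs = 757.8 × 0.4429 = 335.6 THz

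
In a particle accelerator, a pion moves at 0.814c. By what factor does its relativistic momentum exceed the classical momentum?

p_rel = γmv, p_class = mv
Ratio = γ = 1/√(1 - 0.814²)
= 1/√(0.337404) = 1.722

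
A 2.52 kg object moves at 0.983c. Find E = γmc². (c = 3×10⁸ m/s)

γ = 1/√(1 - 0.983²) = 5.446
mc² = 2.52 × (3×10⁸)² = 2.268×10¹⁷ J
E = γmc² = 5.446 × 2.268×10¹⁷ = 1.235×10¹⁸ J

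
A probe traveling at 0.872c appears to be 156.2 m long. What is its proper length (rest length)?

Contracted length L = 156.2 m
γ = 1/√(1 - 0.872²) = 2.043
L₀ = γL = 2.043 × 156.2 = 319.1 m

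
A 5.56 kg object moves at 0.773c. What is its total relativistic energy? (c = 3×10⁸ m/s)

γ = 1/√(1 - 0.773²) = 1.5763
mc² = 5.56 × (3×10⁸)² = 5.004×10¹⁷ J
E = γmc² = 1.5763 × 5.004×10¹⁷ = 7.888×10¹⁷ J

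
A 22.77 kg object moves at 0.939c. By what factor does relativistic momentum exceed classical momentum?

p_rel = γmv, p_class = mv
Ratio = γ = 1/√(1 - 0.939²) = 2.908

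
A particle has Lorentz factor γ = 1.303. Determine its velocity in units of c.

From γ = 1/√(1 - v²/c²):
1/γ² = 1/1.303² = 0.5890
v²/c² = 1 - 0.5890 = 0.4110
v/c = √(0.4110) = 0.6411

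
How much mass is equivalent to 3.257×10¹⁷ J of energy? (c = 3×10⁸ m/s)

From E = mc², we get m = E/c²
c² = (3×10⁸)² = 9×10¹⁶ m²/s²
m = 3.257×10¹⁷ / 9×10¹⁶ = 3.619 kg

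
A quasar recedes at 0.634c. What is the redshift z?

β = 0.634
(1+β)/(1-β) = 1.634/0.366 = 4.464
√(4.464) = 2.113
z = 2.113 - 1 = 1.113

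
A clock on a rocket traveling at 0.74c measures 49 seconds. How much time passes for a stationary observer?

Proper time Δt₀ = 49 seconds
γ = 1/√(1 - 0.74²) = 1.4868
Δt = γΔt₀ = 1.4868 × 49 = 72.85 seconds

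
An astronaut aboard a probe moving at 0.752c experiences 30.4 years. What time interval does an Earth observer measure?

Proper time Δt₀ = 30.4 years
γ = 1/√(1 - 0.752²) = 1.517
Δt = γΔt₀ = 1.517 × 30.4 = 46.12 years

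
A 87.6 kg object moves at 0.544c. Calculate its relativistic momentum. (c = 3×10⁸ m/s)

γ = 1/√(1 - 0.544²) = 1.192
v = 0.544 × 3×10⁸ = 1.632×10⁸ m/s
p = γmv = 1.192 × 87.6 × 1.632×10⁸ = 1.704×10¹⁰ kg·m/s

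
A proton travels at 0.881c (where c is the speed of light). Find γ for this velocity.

v/c = 0.881, so (v/c)² = 0.776161
1 - (v/c)² = 0.223839
γ = 1/√(0.223839) = 2.114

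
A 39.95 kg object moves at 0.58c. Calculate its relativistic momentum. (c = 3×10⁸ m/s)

γ = 1/√(1 - 0.58²) = 1.2276
v = 0.58 × 3×10⁸ = 1.740×10⁸ m/s
p = γmv = 1.2276 × 39.95 × 1.740×10⁸ = 8.533×10⁹ kg·m/s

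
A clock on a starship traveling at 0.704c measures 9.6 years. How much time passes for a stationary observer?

Proper time Δt₀ = 9.6 years
γ = 1/√(1 - 0.704²) = 1.408
Δt = γΔt₀ = 1.408 × 9.6 = 13.52 years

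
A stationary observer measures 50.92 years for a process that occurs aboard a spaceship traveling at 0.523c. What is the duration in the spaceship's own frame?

Dilated time Δt = 50.92 years
γ = 1/√(1 - 0.523²) = 1.1733
Δt₀ = Δt/γ = 50.92/1.1733 = 43.40 years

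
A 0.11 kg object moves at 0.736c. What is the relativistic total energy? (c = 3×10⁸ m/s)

γ = 1/√(1 - 0.736²) = 1.477
mc² = 0.11 × (3×10⁸)² = 9.900×10¹⁵ J
E = γmc² = 1.477 × 9.900×10¹⁵ = 1.462×10¹⁶ J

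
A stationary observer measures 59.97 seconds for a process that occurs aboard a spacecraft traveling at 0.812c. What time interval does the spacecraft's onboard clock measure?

Dilated time Δt = 59.97 seconds
γ = 1/√(1 - 0.812²) = 1.7133
Δt₀ = Δt/γ = 59.97/1.7133 = 35.00 seconds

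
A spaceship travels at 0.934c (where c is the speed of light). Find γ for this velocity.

v/c = 0.934, so (v/c)² = 0.872356
1 - (v/c)² = 0.127644
γ = 1/√(0.127644) = 2.799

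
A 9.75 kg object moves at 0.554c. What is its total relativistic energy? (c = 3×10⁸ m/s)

γ = 1/√(1 - 0.554²) = 1.201
mc² = 9.75 × (3×10⁸)² = 8.775×10¹⁷ J
E = γmc² = 1.201 × 8.775×10¹⁷ = 1.054×10¹⁸ J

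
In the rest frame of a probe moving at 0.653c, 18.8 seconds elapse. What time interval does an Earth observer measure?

Proper time Δt₀ = 18.8 seconds
γ = 1/√(1 - 0.653²) = 1.320
Δt = γΔt₀ = 1.320 × 18.8 = 24.82 seconds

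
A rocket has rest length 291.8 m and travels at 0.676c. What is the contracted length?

Proper length L₀ = 291.8 m
γ = 1/√(1 - 0.676²) = 1.357
L = L₀/γ = 291.8/1.357 = 215.0 m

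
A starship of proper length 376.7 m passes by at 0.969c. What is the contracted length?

Proper length L₀ = 376.7 m
γ = 1/√(1 - 0.969²) = 4.0476
L = L₀/γ = 376.7/4.0476 = 93.07 m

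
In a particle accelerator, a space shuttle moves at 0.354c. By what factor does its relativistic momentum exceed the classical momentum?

p_rel = γmv, p_class = mv
Ratio = γ = 1/√(1 - 0.354²)
= 1/√(0.874684) = 1.069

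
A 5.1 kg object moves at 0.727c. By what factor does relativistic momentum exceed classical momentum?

p_rel = γmv, p_class = mv
Ratio = γ = 1/√(1 - 0.727²) = 1.456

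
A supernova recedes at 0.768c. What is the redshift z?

β = 0.768
(1+β)/(1-β) = 1.768/0.232 = 7.621
√(7.621) = 2.761
z = 2.761 - 1 = 1.761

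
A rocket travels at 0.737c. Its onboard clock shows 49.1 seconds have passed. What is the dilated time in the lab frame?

Proper time Δt₀ = 49.1 seconds
γ = 1/√(1 - 0.737²) = 1.4795
Δt = γΔt₀ = 1.4795 × 49.1 = 72.64 seconds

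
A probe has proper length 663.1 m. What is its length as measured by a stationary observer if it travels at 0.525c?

Proper length L₀ = 663.1 m
γ = 1/√(1 - 0.525²) = 1.1749
L = L₀/γ = 663.1/1.1749 = 564.4 m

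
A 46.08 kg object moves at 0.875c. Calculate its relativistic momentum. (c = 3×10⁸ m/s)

γ = 1/√(1 - 0.875²) = 2.066
v = 0.875 × 3×10⁸ = 2.625×10⁸ m/s
p = γmv = 2.066 × 46.08 × 2.625×10⁸ = 2.499×10¹⁰ kg·m/s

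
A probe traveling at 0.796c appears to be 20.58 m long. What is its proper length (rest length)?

Contracted length L = 20.58 m
γ = 1/√(1 - 0.796²) = 1.652
L₀ = γL = 1.652 × 20.58 = 34.00 m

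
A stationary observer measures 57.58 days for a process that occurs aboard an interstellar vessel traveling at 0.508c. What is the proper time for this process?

Dilated time Δt = 57.58 days
γ = 1/√(1 - 0.508²) = 1.161
Δt₀ = Δt/γ = 57.58/1.161 = 49.60 days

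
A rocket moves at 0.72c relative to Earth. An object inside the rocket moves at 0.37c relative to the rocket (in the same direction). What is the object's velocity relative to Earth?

u = (u' + v)/(1 + u'v/c²)
Numerator: 0.37 + 0.72 = 1.09
Denominator: 1 + 0.2664 = 1.2664
u = 1.09/1.2664 = 0.8607c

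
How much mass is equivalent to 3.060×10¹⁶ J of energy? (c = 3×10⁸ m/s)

From E = mc², we get m = E/c²
c² = (3×10⁸)² = 9×10¹⁶ m²/s²
m = 3.060×10¹⁶ / 9×10¹⁶ = 0.3400 kg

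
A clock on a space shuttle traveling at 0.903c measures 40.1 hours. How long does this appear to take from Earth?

Proper time Δt₀ = 40.1 hours
γ = 1/√(1 - 0.903²) = 2.3275
Δt = γΔt₀ = 2.3275 × 40.1 = 93.33 hours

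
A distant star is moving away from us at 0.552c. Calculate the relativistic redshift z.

β = 0.552
(1+β)/(1-β) = 1.552/0.448 = 3.4643
√(3.4643) = 1.8613
z = 1.8613 - 1 = 0.8613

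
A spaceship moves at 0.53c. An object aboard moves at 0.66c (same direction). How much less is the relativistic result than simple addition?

Classical: u' + v = 0.66 + 0.53 = 1.19c
Relativistic: u = (0.66 + 0.53)/(1 + 0.3498) = 1.19/1.3498 = 0.8816c
Difference: 1.19 - 0.8816 = 0.3084c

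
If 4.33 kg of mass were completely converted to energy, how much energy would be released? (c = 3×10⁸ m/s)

Using E = mc²:
c² = (3×10⁸)² = 9×10¹⁶ m²/s²
E = 4.33 × 9×10¹⁶ = 3.897×10¹⁷ J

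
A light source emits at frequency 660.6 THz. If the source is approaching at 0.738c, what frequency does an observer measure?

β = v/c = 0.738
(1+β)/(1-β) = 1.738/0.262 = 6.6336
Doppler factor = √(6.6336) = 2.5756
f_obs = 660.6 × 2.5756 = 1701 THz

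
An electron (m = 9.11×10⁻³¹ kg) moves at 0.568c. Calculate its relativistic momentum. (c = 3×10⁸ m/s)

γ = 1/√(1 - 0.568²) = 1.215
v = 0.568 × 3×10⁸ = 1.704×10⁸ m/s
p = γmv = 1.215 × 9.11×10⁻³¹ × 1.704×10⁸ = 1.886×10⁻²² kg·m/s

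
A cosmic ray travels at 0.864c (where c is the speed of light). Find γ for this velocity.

v/c = 0.864, so (v/c)² = 0.746496
1 - (v/c)² = 0.253504
γ = 1/√(0.253504) = 1.986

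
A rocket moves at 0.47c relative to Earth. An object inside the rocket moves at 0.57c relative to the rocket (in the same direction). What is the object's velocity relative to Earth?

u = (u' + v)/(1 + u'v/c²)
Numerator: 0.57 + 0.47 = 1.04
Denominator: 1 + 0.2679 = 1.2679
u = 1.04/1.2679 = 0.8203c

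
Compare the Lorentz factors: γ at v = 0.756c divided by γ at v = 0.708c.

γ₁ = 1/√(1 - 0.756²) = 1.528
γ₂ = 1/√(1 - 0.708²) = 1.416
γ₁/γ₂ = 1.528/1.416 = 1.079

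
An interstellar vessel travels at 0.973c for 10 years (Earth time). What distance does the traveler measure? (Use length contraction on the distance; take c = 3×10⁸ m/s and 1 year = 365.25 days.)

Earth distance: d = v × t = 0.973c × 10 yr = 9.212×10¹⁶ m
γ = 4.333
d' = d/γ = 9.212×10¹⁶/4.333 = 2.126×10¹⁶ m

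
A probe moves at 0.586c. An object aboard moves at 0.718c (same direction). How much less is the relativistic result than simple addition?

Classical: u' + v = 0.718 + 0.586 = 1.304c
Relativistic: u = (0.718 + 0.586)/(1 + 0.420748) = 1.304/1.420748 = 0.9178c
Difference: 1.304 - 0.9178 = 0.3862c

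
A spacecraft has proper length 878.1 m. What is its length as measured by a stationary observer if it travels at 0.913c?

Proper length L₀ = 878.1 m
γ = 1/√(1 - 0.913²) = 2.4512
L = L₀/γ = 878.1/2.4512 = 358.2 m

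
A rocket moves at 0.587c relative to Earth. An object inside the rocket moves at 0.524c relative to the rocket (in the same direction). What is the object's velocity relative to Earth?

u = (u' + v)/(1 + u'v/c²)
Numerator: 0.524 + 0.587 = 1.111
Denominator: 1 + 0.307588 = 1.307588
u = 1.111/1.307588 = 0.8497c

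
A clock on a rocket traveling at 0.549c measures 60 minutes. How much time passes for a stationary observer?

Proper time Δt₀ = 60 minutes
γ = 1/√(1 - 0.549²) = 1.19643
Δt = γΔt₀ = 1.19643 × 60 = 71.79 minutes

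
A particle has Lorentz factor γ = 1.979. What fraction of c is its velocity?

From γ = 1/√(1 - v²/c²):
1/γ² = 1/1.979² = 0.25533
v²/c² = 1 - 0.25533 = 0.74467
v/c = √(0.74467) = 0.8629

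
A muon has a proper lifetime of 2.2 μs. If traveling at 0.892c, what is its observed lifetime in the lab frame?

Proper lifetime τ₀ = 2.2 μs
γ = 1/√(1 - 0.892²) = 2.2122
τ = γτ₀ = 2.2122 × 2.2 μs = 4.867 μs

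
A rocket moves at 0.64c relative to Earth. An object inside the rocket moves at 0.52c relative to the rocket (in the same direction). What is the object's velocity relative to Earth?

u = (u' + v)/(1 + u'v/c²)
Numerator: 0.52 + 0.64 = 1.16
Denominator: 1 + 0.3328 = 1.3328
u = 1.16/1.3328 = 0.8703c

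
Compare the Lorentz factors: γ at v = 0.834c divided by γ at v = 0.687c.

γ₁ = 1/√(1 - 0.834²) = 1.812
γ₂ = 1/√(1 - 0.687²) = 1.376
γ₁/γ₂ = 1.812/1.376 = 1.317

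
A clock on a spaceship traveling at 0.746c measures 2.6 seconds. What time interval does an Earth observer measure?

Proper time Δt₀ = 2.6 seconds
γ = 1/√(1 - 0.746²) = 1.5016
Δt = γΔt₀ = 1.5016 × 2.6 = 3.904 seconds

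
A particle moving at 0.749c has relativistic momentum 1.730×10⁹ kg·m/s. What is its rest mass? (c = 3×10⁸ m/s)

γ = 1/√(1 - 0.749²) = 1.5093
v = 0.749 × 3×10⁸ = 2.247×10⁸ m/s
m = p/(γv) = 1.730×10⁹/(1.5093 × 2.247×10⁸) = 5.101 kg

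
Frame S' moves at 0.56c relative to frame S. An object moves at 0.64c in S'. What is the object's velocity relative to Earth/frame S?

u = (u' + v)/(1 + u'v/c²)
Numerator: 0.64 + 0.56 = 1.2
Denominator: 1 + 0.3584 = 1.3584
u = 1.2/1.3584 = 0.8834c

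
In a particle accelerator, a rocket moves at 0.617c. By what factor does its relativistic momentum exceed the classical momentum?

p_rel = γmv, p_class = mv
Ratio = γ = 1/√(1 - 0.617²)
= 1/√(0.619311) = 1.271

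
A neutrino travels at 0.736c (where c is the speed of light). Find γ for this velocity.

v/c = 0.736, so (v/c)² = 0.541696
1 - (v/c)² = 0.458304
γ = 1/√(0.458304) = 1.477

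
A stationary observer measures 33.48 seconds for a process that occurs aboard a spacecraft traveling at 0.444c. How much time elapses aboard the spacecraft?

Dilated time Δt = 33.48 seconds
γ = 1/√(1 - 0.444²) = 1.116
Δt₀ = Δt/γ = 33.48/1.116 = 30.00 seconds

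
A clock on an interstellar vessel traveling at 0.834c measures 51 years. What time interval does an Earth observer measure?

Proper time Δt₀ = 51 years
γ = 1/√(1 - 0.834²) = 1.8124
Δt = γΔt₀ = 1.8124 × 51 = 92.43 years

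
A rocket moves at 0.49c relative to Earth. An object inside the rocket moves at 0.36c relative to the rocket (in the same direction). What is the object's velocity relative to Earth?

u = (u' + v)/(1 + u'v/c²)
Numerator: 0.36 + 0.49 = 0.85
Denominator: 1 + 0.1764 = 1.1764
u = 0.85/1.1764 = 0.7225c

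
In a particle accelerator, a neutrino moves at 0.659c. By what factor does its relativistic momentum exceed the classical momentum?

p_rel = γmv, p_class = mv
Ratio = γ = 1/√(1 - 0.659²)
= 1/√(0.565719) = 1.330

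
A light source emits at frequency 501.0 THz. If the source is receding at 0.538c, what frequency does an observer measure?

β = v/c = 0.538
(1-β)/(1+β) = 0.462/1.538 = 0.3004
Doppler factor = √(0.3004) = 0.5481
f_obs = 501.0 × 0.5481 = 274.6 THz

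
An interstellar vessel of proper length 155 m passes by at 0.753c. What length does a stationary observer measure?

Proper length L₀ = 155 m
γ = 1/√(1 - 0.753²) = 1.520
L = L₀/γ = 155/1.520 = 102.0 m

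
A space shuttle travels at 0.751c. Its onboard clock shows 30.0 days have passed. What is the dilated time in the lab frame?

Proper time Δt₀ = 30.0 days
γ = 1/√(1 - 0.751²) = 1.51446
Δt = γΔt₀ = 1.51446 × 30.0 = 45.43 days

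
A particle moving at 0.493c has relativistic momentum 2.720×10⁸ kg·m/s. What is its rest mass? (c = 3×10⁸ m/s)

γ = 1/√(1 - 0.493²) = 1.1494
v = 0.493 × 3×10⁸ = 1.479×10⁸ m/s
m = p/(γv) = 2.720×10⁸/(1.1494 × 1.479×10⁸) = 1.600 kg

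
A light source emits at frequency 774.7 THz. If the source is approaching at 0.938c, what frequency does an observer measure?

β = v/c = 0.938
(1+β)/(1-β) = 1.938/0.062 = 31.26
Doppler factor = √(31.26) = 5.591
f_obs = 774.7 × 5.591 = 4331 THz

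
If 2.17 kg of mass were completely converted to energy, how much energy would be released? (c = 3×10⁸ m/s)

Using E = mc²:
c² = (3×10⁸)² = 9×10¹⁶ m²/s²
E = 2.17 × 9×10¹⁶ = 1.953×10¹⁷ J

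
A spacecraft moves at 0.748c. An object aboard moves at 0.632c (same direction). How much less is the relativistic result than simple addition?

Classical: u' + v = 0.632 + 0.748 = 1.38c
Relativistic: u = (0.632 + 0.748)/(1 + 0.472736) = 1.38/1.472736 = 0.9370c
Difference: 1.38 - 0.9370 = 0.4430c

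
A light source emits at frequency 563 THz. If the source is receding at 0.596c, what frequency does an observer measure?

β = v/c = 0.596
(1-β)/(1+β) = 0.404/1.596 = 0.25313
Doppler factor = √(0.25313) = 0.50312
f_obs = 563 × 0.50312 = 283.3 THz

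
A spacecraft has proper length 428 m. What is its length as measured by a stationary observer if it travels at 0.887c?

Proper length L₀ = 428 m
γ = 1/√(1 - 0.887²) = 2.166
L = L₀/γ = 428/2.166 = 197.6 m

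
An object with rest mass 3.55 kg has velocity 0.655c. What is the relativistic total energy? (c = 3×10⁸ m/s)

γ = 1/√(1 - 0.655²) = 1.3234
mc² = 3.55 × (3×10⁸)² = 3.195×10¹⁷ J
E = γmc² = 1.3234 × 3.195×10¹⁷ = 4.228×10¹⁷ J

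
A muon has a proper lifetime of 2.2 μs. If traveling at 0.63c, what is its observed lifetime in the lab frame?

Proper lifetime τ₀ = 2.2 μs
γ = 1/√(1 - 0.63²) = 1.2877
τ = γτ₀ = 1.2877 × 2.2 μs = 2.833 μs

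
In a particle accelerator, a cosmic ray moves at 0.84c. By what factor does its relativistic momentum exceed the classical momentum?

p_rel = γmv, p_class = mv
Ratio = γ = 1/√(1 - 0.84²)
= 1/√(0.2944) = 1.843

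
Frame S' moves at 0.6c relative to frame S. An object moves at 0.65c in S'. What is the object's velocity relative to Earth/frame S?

u = (u' + v)/(1 + u'v/c²)
Numerator: 0.65 + 0.6 = 1.25
Denominator: 1 + 0.39 = 1.39
u = 1.25/1.39 = 0.8993c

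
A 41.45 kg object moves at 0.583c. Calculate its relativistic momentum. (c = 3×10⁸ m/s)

γ = 1/√(1 - 0.583²) = 1.2308
v = 0.583 × 3×10⁸ = 1.749×10⁸ m/s
p = γmv = 1.2308 × 41.45 × 1.749×10⁸ = 8.923×10⁹ kg·m/s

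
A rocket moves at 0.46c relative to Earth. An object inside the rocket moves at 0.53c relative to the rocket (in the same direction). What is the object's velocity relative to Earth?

u = (u' + v)/(1 + u'v/c²)
Numerator: 0.53 + 0.46 = 0.99
Denominator: 1 + 0.2438 = 1.2438
u = 0.99/1.2438 = 0.7959c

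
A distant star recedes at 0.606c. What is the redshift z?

β = 0.606
(1+β)/(1-β) = 1.606/0.394 = 4.076
√(4.076) = 2.019
z = 2.019 - 1 = 1.019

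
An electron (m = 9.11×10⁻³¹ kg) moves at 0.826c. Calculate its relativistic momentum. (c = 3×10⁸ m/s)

γ = 1/√(1 - 0.826²) = 1.774
v = 0.826 × 3×10⁸ = 2.478×10⁸ m/s
p = γmv = 1.774 × 9.11×10⁻³¹ × 2.478×10⁸ = 4.005×10⁻²² kg·m/s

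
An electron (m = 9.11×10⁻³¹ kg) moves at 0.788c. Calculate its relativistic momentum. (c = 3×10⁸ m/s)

γ = 1/√(1 - 0.788²) = 1.6242
v = 0.788 × 3×10⁸ = 2.364×10⁸ m/s
p = γmv = 1.6242 × 9.11×10⁻³¹ × 2.364×10⁸ = 3.498×10⁻²² kg·m/s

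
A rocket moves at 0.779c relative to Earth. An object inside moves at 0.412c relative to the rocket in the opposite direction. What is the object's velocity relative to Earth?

Object's velocity in rocket frame is u' = -0.412c
u = (u' + v)/(1 + u'v/c²) = (v - 0.412)/(1 - 0.412·v/c²)
Numerator: 0.779 - 0.412 = 0.367
Denominator: 1 - 0.320948 = 0.679052
u = 0.367/0.679052 = 0.5405c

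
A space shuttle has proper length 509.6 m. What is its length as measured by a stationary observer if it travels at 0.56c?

Proper length L₀ = 509.6 m
γ = 1/√(1 - 0.56²) = 1.207
L = L₀/γ = 509.6/1.207 = 422.2 m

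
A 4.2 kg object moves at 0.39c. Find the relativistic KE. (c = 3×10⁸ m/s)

γ = 1/√(1 - 0.39²) = 1.085995
γ - 1 = 0.085995
KE = (γ-1)mc² = 0.085995 × 4.2 × (3×10⁸)² = 3.251×10¹⁶ J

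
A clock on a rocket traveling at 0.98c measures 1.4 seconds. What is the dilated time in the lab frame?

Proper time Δt₀ = 1.4 seconds
γ = 1/√(1 - 0.98²) = 5.025
Δt = γΔt₀ = 5.025 × 1.4 = 7.035 seconds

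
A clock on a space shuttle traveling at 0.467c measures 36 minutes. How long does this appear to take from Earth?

Proper time Δt₀ = 36 minutes
γ = 1/√(1 - 0.467²) = 1.1309
Δt = γΔt₀ = 1.1309 × 36 = 40.71 minutes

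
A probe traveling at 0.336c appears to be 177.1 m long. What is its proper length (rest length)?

Contracted length L = 177.1 m
γ = 1/√(1 - 0.336²) = 1.0617
L₀ = γL = 1.0617 × 177.1 = 188.0 m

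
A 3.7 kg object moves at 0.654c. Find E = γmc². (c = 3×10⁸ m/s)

γ = 1/√(1 - 0.654²) = 1.322
mc² = 3.7 × (3×10⁸)² = 3.330×10¹⁷ J
E = γmc² = 1.322 × 3.330×10¹⁷ = 4.402×10¹⁷ J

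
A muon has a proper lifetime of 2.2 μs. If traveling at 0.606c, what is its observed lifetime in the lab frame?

Proper lifetime τ₀ = 2.2 μs
γ = 1/√(1 - 0.606²) = 1.2571
τ = γτ₀ = 1.2571 × 2.2 μs = 2.766 μs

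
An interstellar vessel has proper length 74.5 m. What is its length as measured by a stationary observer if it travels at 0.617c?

Proper length L₀ = 74.5 m
γ = 1/√(1 - 0.617²) = 1.2707
L = L₀/γ = 74.5/1.2707 = 58.63 m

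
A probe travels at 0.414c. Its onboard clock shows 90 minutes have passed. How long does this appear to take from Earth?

Proper time Δt₀ = 90 minutes
γ = 1/√(1 - 0.414²) = 1.0986
Δt = γΔt₀ = 1.0986 × 90 = 98.87 minutes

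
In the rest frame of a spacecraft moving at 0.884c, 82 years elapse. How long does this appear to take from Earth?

Proper time Δt₀ = 82 years
γ = 1/√(1 - 0.884²) = 2.139
Δt = γΔt₀ = 2.139 × 82 = 175.4 years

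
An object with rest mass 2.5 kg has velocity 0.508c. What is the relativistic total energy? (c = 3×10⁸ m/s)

γ = 1/√(1 - 0.508²) = 1.161
mc² = 2.5 × (3×10⁸)² = 2.250×10¹⁷ J
E = γmc² = 1.161 × 2.250×10¹⁷ = 2.612×10¹⁷ J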